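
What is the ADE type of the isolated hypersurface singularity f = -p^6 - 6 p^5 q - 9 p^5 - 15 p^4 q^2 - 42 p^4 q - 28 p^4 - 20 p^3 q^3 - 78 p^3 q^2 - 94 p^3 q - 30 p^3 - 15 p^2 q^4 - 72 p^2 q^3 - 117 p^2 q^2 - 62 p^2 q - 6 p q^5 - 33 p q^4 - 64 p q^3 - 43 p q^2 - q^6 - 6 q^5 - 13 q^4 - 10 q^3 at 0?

D4

The Hessian of f at 0 has rank 0. Corank 2; j^3 = -(3*p + 2*q)*(10*p^2 + 14*p*q + 5*q^2) splits into three distinct lines over C (the quadratic factor has nonzero discriminant), so D_4.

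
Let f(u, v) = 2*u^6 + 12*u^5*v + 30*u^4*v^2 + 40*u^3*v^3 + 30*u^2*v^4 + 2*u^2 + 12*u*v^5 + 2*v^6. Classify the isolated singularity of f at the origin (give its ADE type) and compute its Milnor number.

The Hessian of f at 0 is [[4, 0], [0, 0]] with rank 1, so corank 1. A Groebner basis of the Jacobian ideal J(f) in C{u,v} is {v^5, u}; counting standard monomials gives mu = 5. Corank 1: A-series; mu = 5 gives A_5.

Type A_{5}, Milnor number mu = 5.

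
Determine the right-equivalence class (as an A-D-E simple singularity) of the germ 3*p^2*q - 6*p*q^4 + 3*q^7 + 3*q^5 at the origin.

D_6

The Hessian of f at 0 is [[0, 0], [0, 0]] with rank 0, so corank 2. A Groebner basis of the Jacobian ideal J(f) in C{p,q} is {-p*q + q^4, p*q^2, p^2 + 5*p*q}; counting standard monomials gives mu = 6. Corank 2; j^3 = 3*p^2*q has shape L^2 M (L != M), so D-series; mu = 6 gives D_6.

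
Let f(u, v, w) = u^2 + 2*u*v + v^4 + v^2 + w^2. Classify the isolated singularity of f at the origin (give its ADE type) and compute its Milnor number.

The Hessian of f at 0 has rank 2. Corank 1: A-series; mu = 3 gives A_3.

Type A_3, Milnor number mu = 3.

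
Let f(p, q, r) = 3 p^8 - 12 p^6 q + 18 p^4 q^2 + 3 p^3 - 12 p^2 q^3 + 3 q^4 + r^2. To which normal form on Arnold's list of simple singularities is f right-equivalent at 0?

E_{6}

The Hessian of f at 0 has rank 1. Corank 2; j^3 = 3*p^3 is a perfect cube, so E-series; the 4-jet and mu = 6 give E_6.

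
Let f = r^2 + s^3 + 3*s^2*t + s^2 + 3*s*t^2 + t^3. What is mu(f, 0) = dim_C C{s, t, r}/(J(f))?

2

The Hessian of f at 0 is [[2, 0, 0], [0, 0, 0], [0, 0, 2]] with rank 2, so corank 1. A Groebner basis of the Jacobian ideal J(f) in C{s,t,r} is {t^2, s, r}; counting standard monomials gives mu = 2. Corank 1: A-series; mu = 2 gives A_2.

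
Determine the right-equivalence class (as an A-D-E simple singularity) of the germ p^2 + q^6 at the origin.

A_{5}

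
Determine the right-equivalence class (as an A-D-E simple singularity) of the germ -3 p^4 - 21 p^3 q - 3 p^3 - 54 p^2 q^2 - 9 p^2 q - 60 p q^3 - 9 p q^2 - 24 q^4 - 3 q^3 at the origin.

The Hessian of f at 0 is [[0, 0], [0, 0]] with rank 0, so corank 2. A Groebner basis of the Jacobian ideal J(f) in C{p,q} is {3*p^2 + 6*p*q + q^4 + q^3 + 3*q^2, p^3 + 9*p^2 + 18*p*q + 4*q^3 + 9*q^2, p^2*q - 5*p^2 - 10*p*q - 8*q^3/3 - 5*q^2, 2*p^2 + p*q^2 + 4*p*q + 5*q^3/3 + 2*q^2}; counting standard monomials gives mu = 7. Corank 2; j^3 = -3*(p + q)^3 is a perfect cube, so E-series; the 4-jet and mu = 7 give E_7.

E_7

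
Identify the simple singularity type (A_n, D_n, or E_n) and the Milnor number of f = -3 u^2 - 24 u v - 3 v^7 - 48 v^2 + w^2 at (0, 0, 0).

The Hessian of f at 0 has rank 2. Corank 1: A-series; mu = 6 gives A_6.

Type A_6, Milnor number mu = 6.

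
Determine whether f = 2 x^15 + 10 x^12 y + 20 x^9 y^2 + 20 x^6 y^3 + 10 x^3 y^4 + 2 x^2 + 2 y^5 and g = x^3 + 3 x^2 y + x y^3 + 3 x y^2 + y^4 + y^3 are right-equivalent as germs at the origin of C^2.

No.

The Hessian of f at 0 has rank 1. Corank 1: A-series; mu = 4 gives A_4. The Hessian of g at 0 has rank 0. Corank 2; j^3 = (x + y)^3 is a perfect cube, so E-series; the 4-jet and mu = 7 give E_7. f is A_4 but g is E_7, hence not right-equivalent.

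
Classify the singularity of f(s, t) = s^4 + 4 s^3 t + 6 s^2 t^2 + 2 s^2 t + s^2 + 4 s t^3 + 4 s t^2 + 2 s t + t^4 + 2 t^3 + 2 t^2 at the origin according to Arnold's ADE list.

A_{1}

The Hessian of f at 0 has rank 2. Corank 0: nondegenerate Morse point, so A_1.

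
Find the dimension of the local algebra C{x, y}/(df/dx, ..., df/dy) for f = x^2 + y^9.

The Hessian of f at 0 is [[2, 0], [0, 0]] with rank 1, so corank 1. A Groebner basis of the Jacobian ideal J(f) in C{x,y} is {y^8, x}; counting standard monomials gives mu = 8. Corank 1: A-series; mu = 8 gives A_8.

8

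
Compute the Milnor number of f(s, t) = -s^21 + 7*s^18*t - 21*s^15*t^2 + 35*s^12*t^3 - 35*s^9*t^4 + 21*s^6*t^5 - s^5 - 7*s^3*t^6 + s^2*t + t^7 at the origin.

8

The Hessian of f at 0 has rank 0. Corank 2; j^3 = s^2*t has shape L^2 M (L != M), so D-series; mu = 8 gives D_8.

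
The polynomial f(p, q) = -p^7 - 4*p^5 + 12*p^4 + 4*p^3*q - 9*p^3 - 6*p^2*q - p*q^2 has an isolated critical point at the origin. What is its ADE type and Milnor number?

The Hessian of f at 0 has rank 0. Corank 2; j^3 = -p*(3*p + q)^2 has shape L^2 M (L != M), so D-series; mu = 8 gives D_8.

Type D8, Milnor number mu = 8.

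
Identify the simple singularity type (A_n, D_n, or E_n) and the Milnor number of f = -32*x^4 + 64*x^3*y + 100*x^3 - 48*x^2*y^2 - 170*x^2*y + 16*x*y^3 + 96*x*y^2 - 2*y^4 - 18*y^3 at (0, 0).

Type D_5, Milnor number mu = 5.

The Hessian of f at 0 has rank 0. Corank 2; j^3 = 2*(2*x - y)*(5*x - 3*y)^2 has shape L^2 M (L != M), so D-series; mu = 5 gives D_5.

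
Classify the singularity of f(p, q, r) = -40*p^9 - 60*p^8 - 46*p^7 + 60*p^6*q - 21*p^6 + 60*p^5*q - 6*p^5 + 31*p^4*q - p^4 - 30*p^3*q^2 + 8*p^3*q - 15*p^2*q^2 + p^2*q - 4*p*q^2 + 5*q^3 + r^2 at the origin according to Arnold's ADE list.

D4

The Hessian of f at 0 has rank 1. Corank 2; j^3 = q*(p^2 - 4*p*q + 5*q^2) splits into three distinct lines over C (the quadratic factor has nonzero discriminant), so D_4.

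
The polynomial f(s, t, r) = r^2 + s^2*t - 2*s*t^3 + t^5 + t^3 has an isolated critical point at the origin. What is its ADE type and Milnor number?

The Hessian of f at 0 is [[0, 0, 0], [0, 0, 0], [0, 0, 2]] with rank 1, so corank 2. A Groebner basis of the Jacobian ideal J(f) in C{s,t,r} is {t^3, s^2 + 3*t^2, s*t, r}; counting standard monomials gives mu = 4. Corank 2; j^3 = t*(s^2 + t^2) splits into three distinct lines over C (the quadratic factor has nonzero discriminant), so D_4.

Type D4, Milnor number mu = 4.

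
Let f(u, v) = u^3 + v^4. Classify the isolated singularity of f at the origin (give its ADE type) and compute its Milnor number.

The Hessian of f at 0 has rank 0. Corank 2; j^3 = u^3 is a perfect cube, so E-series; the 4-jet and mu = 6 give E_6.

Type E6, Milnor number mu = 6.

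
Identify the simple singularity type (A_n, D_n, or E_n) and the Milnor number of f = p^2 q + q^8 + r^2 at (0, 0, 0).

Type D9, Milnor number mu = 9.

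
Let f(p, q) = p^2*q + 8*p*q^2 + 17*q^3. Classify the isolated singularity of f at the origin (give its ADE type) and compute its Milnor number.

The Hessian of f at 0 has rank 0. Corank 2; j^3 = q*(p^2 + 8*p*q + 17*q^2) splits into three distinct lines over C (the quadratic factor has nonzero discriminant), so D_4.

Type D_4, Milnor number mu = 4.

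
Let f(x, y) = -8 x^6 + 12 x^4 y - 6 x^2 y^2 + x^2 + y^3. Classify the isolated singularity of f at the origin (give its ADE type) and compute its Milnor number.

Type A2, Milnor number mu = 2.

The Hessian of f at 0 has rank 1. Corank 1: A-series; mu = 2 gives A_2.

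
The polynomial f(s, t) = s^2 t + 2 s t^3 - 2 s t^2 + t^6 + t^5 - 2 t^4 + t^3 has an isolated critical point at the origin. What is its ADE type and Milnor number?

Type D7, Milnor number mu = 7.

The Hessian of f at 0 has rank 0. Corank 2; j^3 = t*(s - t)^2 has shape L^2 M (L != M), so D-series; mu = 7 gives D_7.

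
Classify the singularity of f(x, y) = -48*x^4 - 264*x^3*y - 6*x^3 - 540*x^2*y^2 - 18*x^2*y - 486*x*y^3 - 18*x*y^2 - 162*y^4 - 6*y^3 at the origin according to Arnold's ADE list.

The Hessian of f at 0 is [[0, 0], [0, 0]] with rank 0, so corank 2. A Groebner basis of the Jacobian ideal J(f) in C{x,y} is {3*x^2/4 + 3*x*y/2 + y^4 + y^3/4 + 3*y^2/4, x^3 + 15*x^2/4 + 15*x*y/2 + 9*y^3/4 + 15*y^2/4, x^2*y - 9*x^2/4 - 9*x*y/2 - 7*y^3/4 - 9*y^2/4, x^2 + x*y^2 + 2*x*y + 4*y^3/3 + y^2}; counting standard monomials gives mu = 7. Corank 2; j^3 = -6*(x + y)^3 is a perfect cube, so E-series; the 4-jet and mu = 7 give E_7.

E_7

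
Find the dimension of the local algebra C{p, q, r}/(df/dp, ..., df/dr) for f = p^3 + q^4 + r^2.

The Hessian of f at 0 is [[0, 0, 0], [0, 0, 0], [0, 0, 2]] with rank 1, so corank 2. A Groebner basis of the Jacobian ideal J(f) in C{p,q,r} is {q^3, p^2, r}; counting standard monomials gives mu = 6. Corank 2; j^3 = p^3 is a perfect cube, so E-series; the 4-jet and mu = 6 give E_6.

6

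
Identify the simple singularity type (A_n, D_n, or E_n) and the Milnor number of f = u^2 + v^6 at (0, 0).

The Hessian of f at 0 is [[2, 0], [0, 0]] with rank 1, so corank 1. A Groebner basis of the Jacobian ideal J(f) in C{u,v} is {v^5, u}; counting standard monomials gives mu = 5. Corank 1: A-series; mu = 5 gives A_5.

Type A5, Milnor number mu = 5.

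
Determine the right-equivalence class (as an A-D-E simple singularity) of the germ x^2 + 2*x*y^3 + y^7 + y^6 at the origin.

The Hessian of f at 0 has rank 1. Corank 1: A-series; mu = 6 gives A_6.

A_6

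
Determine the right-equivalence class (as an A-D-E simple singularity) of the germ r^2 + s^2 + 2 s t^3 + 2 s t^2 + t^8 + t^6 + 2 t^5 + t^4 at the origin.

A7

The Hessian of f at 0 has rank 2. Corank 1: A-series; mu = 7 gives A_7.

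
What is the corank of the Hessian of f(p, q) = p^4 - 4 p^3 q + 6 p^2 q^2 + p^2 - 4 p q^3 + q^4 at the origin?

1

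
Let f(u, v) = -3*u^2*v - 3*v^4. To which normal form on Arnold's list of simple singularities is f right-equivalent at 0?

D_5

The Hessian of f at 0 has rank 0. Corank 2; j^3 = -3*u^2*v has shape L^2 M (L != M), so D-series; mu = 5 gives D_5.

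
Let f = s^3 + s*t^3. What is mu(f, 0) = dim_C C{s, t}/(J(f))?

7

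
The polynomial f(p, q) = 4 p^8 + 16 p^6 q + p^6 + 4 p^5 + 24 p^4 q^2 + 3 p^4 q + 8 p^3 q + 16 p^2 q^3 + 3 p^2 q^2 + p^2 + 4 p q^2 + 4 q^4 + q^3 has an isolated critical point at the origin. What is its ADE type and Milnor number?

Type A_2, Milnor number mu = 2.

The Hessian of f at 0 has rank 1. Corank 1: A-series; mu = 2 gives A_2.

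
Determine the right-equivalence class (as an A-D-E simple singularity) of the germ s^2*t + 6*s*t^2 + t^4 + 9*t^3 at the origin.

The Hessian of f at 0 is [[0, 0], [0, 0]] with rank 0, so corank 2. A Groebner basis of the Jacobian ideal J(f) in C{s,t} is {s^3 - 27*s^2/4 + 243*t^2/4, s^2/4 + t^3 - 9*t^2/4, s*t + 3*t^2}; counting standard monomials gives mu = 5. Corank 2; j^3 = t*(s + 3*t)^2 has shape L^2 M (L != M), so D-series; mu = 5 gives D_5.

D5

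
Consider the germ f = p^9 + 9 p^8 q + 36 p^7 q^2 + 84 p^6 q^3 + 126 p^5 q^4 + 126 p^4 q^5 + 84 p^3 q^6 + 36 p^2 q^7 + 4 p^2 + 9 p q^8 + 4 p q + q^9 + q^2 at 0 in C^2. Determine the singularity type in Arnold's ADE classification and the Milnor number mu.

The Hessian of f at 0 has rank 1. Corank 1: A-series; mu = 8 gives A_8.

Type A_8, Milnor number mu = 8.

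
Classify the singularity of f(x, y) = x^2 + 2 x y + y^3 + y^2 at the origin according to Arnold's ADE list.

The Hessian of f at 0 has rank 1. Corank 1: A-series; mu = 2 gives A_2.

A_{2}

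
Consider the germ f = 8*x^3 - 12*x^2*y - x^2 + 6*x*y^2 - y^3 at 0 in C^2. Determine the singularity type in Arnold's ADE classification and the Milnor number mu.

Type A2, Milnor number mu = 2.

The Hessian of f at 0 has rank 1. Corank 1: A-series; mu = 2 gives A_2.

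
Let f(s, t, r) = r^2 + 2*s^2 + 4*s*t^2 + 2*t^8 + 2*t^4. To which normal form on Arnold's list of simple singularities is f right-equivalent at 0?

A_{7}

The Hessian of f at 0 has rank 2. Corank 1: A-series; mu = 7 gives A_7.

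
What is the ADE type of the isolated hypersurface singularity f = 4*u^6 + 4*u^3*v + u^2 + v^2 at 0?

The Hessian of f at 0 is [[2, 0], [0, 2]] with rank 2, so corank 0. A Groebner basis of the Jacobian ideal J(f) in C{u,v} is {u, v}; counting standard monomials gives mu = 1. Corank 0: nondegenerate Morse point, so A_1.

A_{1}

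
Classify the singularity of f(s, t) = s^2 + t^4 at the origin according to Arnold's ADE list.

The Hessian of f at 0 has rank 1. Corank 1: A-series; mu = 3 gives A_3.

A_3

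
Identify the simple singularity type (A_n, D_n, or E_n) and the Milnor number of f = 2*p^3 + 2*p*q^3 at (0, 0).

Type E7, Milnor number mu = 7.

The Hessian of f at 0 is [[0, 0], [0, 0]] with rank 0, so corank 2. A Groebner basis of the Jacobian ideal J(f) in C{p,q} is {p^3, p*q^2, 3*p^2 + q^3}; counting standard monomials gives mu = 7. Corank 2; j^3 = 2*p^3 is a perfect cube, so E-series; the 4-jet and mu = 7 give E_7.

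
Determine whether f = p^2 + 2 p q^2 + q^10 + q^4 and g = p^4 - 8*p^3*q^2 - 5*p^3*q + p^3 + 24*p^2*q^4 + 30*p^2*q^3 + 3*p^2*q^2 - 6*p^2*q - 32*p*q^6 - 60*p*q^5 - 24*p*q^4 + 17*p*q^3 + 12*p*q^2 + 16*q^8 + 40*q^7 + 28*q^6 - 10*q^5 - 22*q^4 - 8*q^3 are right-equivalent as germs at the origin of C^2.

No.

The Hessian of f at 0 is [[2, 0], [0, 0]] with rank 1, so corank 1. A Groebner basis of the Jacobian ideal J(f) in C{p,q} is {p^5, p^4*q, p + q^2}; counting standard monomials gives mu = 9. Corank 1: A-series; mu = 9 gives A_9. The Hessian of g at 0 is [[0, 0], [0, 0]] with rank 0, so corank 2. A Groebner basis of the Jacobian ideal J(g) in C{p,q} is {-3*p^2/19 + 12*p*q/19 + q^4 - q^3/19 - 12*q^2/19, p^3 - 90*p^2/19 + 360*p*q/19 - 182*q^3/19 - 360*q^2/19, p^2*q - 31*p^2/19 + 124*p*q/19 - 259*q^3/57 - 124*q^2/19, -8*p^2/19 + p*q^2 + 32*p*q/19 - 122*q^3/57 - 32*q^2/19}; counting standard monomials gives mu = 7. Corank 2; j^3 = (p - 2*q)^3 is a perfect cube, so E-series; the 4-jet and mu = 7 give E_7. f is A_9 but g is E_7, hence not right-equivalent.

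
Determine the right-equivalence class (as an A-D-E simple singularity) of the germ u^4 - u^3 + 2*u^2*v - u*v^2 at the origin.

D_5

The Hessian of f at 0 is [[0, 0], [0, 0]] with rank 0, so corank 2. A Groebner basis of the Jacobian ideal J(f) in C{u,v} is {u*v^2 + u*v/4 - v^2/4, u*v/4 + v^3 - v^2/4, u^2 - u*v}; counting standard monomials gives mu = 5. Corank 2; j^3 = -u*(u - v)^2 has shape L^2 M (L != M), so D-series; mu = 5 gives D_5.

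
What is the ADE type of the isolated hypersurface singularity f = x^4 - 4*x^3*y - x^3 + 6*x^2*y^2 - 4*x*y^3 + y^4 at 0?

E6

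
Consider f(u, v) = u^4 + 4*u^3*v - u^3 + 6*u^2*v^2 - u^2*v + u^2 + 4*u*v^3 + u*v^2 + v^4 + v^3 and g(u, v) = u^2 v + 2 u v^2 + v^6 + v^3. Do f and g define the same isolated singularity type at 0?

The Hessian of f at 0 has rank 1. Corank 1: A-series; mu = 2 gives A_2. The Hessian of g at 0 has rank 0. Corank 2; j^3 = v*(u + v)^2 has shape L^2 M (L != M), so D-series; mu = 7 gives D_7. f is A_2 but g is D_7, hence not right-equivalent.

No.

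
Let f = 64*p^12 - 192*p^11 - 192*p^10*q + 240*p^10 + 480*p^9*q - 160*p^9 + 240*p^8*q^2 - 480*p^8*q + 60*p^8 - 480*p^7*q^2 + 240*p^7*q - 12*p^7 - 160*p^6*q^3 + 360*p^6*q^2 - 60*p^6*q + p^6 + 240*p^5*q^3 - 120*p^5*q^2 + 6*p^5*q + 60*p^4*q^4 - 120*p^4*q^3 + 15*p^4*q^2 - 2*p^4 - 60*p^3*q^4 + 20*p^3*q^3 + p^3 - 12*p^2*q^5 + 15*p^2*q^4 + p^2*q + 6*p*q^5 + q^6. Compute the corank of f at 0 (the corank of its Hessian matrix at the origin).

2

Hessian at 0 has rank 0.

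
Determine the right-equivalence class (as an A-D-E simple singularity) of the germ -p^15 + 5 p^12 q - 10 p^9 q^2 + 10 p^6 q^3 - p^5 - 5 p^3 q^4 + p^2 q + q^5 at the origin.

D_6

The Hessian of f at 0 is [[0, 0], [0, 0]] with rank 0, so corank 2. A Groebner basis of the Jacobian ideal J(f) in C{p,q} is {p^2/5 + q^4, p^3, p*q}; counting standard monomials gives mu = 6. Corank 2; j^3 = p^2*q has shape L^2 M (L != M), so D-series; mu = 6 gives D_6.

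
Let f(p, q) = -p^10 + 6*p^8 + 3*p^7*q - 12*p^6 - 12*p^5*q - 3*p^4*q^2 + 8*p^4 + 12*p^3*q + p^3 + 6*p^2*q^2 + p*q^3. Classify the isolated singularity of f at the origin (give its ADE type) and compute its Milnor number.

Type E7, Milnor number mu = 7.

The Hessian of f at 0 has rank 0. Corank 2; j^3 = p^3 is a perfect cube, so E-series; the 4-jet and mu = 7 give E_7.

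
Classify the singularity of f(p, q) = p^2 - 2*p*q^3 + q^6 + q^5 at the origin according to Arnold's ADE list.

A4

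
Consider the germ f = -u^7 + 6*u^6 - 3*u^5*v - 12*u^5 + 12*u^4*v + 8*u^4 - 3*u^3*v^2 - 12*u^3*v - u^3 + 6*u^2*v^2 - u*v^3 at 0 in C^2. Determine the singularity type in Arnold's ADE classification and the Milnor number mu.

Type E_7, Milnor number mu = 7.

The Hessian of f at 0 has rank 0. Corank 2; j^3 = -u^3 is a perfect cube, so E-series; the 4-jet and mu = 7 give E_7.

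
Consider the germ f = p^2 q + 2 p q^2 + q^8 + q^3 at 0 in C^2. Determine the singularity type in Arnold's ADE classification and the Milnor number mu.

Type D_{9}, Milnor number mu = 9.

The Hessian of f at 0 has rank 0. Corank 2; j^3 = q*(p + q)^2 has shape L^2 M (L != M), so D-series; mu = 9 gives D_9.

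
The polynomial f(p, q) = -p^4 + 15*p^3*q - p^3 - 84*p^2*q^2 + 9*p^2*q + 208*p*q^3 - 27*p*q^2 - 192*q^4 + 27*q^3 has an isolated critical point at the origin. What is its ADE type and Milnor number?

Type E_7, Milnor number mu = 7.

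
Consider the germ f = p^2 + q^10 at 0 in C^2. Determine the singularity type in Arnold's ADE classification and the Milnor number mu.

Type A_{9}, Milnor number mu = 9.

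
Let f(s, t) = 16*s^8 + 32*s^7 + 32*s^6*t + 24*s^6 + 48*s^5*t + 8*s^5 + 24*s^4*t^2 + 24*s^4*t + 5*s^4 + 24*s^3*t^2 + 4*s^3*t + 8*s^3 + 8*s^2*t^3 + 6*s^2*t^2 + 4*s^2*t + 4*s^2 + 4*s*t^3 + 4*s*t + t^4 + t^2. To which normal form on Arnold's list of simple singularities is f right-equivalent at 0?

A_3

The Hessian of f at 0 is [[8, 4], [4, 2]] with rank 1, so corank 1. A Groebner basis of the Jacobian ideal J(f) in C{s,t} is {s^2 + s + t/2, s*t - 2*s - t, 4*s + t^2 + 2*t}; counting standard monomials gives mu = 3. Corank 1: A-series; mu = 3 gives A_3.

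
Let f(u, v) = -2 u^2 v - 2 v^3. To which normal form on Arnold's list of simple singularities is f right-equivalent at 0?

D_4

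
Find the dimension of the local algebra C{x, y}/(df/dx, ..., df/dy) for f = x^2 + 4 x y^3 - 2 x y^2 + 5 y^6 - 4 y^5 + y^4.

5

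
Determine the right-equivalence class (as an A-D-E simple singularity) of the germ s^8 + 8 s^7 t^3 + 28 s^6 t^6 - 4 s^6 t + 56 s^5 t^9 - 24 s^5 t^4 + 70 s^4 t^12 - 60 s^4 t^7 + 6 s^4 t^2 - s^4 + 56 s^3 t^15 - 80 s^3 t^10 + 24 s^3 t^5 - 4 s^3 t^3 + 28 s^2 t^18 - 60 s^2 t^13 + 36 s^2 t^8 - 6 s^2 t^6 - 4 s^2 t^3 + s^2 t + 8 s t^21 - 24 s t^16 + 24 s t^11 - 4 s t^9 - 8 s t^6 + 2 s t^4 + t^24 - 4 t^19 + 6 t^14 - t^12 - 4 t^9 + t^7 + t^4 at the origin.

The Hessian of f at 0 has rank 0. Corank 2; j^3 = s^2*t has shape L^2 M (L != M), so D-series; mu = 5 gives D_5.

D_{5}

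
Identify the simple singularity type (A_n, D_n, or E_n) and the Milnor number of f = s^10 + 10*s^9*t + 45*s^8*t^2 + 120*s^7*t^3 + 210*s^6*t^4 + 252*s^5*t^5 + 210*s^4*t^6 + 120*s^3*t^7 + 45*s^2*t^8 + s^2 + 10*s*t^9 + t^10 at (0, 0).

Type A9, Milnor number mu = 9.

The Hessian of f at 0 is [[2, 0], [0, 0]] with rank 1, so corank 1. A Groebner basis of the Jacobian ideal J(f) in C{s,t} is {t^9, s}; counting standard monomials gives mu = 9. Corank 1: A-series; mu = 9 gives A_9.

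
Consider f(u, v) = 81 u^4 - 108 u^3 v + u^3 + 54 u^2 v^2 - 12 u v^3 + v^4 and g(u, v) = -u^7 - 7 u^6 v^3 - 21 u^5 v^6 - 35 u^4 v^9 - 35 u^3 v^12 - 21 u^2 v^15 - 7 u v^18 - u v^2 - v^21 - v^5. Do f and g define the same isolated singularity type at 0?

No.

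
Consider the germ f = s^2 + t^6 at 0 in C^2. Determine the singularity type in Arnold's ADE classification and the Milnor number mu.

Type A_5, Milnor number mu = 5.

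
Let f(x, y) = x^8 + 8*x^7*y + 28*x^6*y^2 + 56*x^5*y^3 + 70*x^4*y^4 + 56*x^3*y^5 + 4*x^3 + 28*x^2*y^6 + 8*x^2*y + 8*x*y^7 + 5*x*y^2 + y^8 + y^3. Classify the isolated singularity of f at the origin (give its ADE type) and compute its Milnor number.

Type D_9, Milnor number mu = 9.

The Hessian of f at 0 is [[0, 0], [0, 0]] with rank 0, so corank 2. A Groebner basis of the Jacobian ideal J(f) in C{x,y} is {-32*x*y + y^7 - 16*y^2, x*y^2 + y^3/2, x^2 + 3*x*y/2 + y^2/2}; counting standard monomials gives mu = 9. Corank 2; j^3 = (x + y)*(2*x + y)^2 has shape L^2 M (L != M), so D-series; mu = 9 gives D_9.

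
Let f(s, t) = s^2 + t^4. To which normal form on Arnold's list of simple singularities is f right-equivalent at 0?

The Hessian of f at 0 has rank 1. Corank 1: A-series; mu = 3 gives A_3.

A3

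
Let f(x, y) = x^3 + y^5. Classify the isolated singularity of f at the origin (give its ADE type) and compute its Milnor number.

The Hessian of f at 0 has rank 0. Corank 2; j^3 = x^3 is a perfect cube, so E-series; the 5-jet and mu = 8 give E_8.

Type E_8, Milnor number mu = 8.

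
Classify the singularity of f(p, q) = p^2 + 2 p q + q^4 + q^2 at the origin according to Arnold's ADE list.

A3

The Hessian of f at 0 has rank 1. Corank 1: A-series; mu = 3 gives A_3.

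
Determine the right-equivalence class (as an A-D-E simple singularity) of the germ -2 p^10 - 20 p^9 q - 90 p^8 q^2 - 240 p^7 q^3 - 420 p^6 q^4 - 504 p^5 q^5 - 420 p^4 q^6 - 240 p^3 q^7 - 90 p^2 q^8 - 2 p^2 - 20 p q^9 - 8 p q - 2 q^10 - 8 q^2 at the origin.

A9

The Hessian of f at 0 is [[-4, -8], [-8, -16]] with rank 1, so corank 1. A Groebner basis of the Jacobian ideal J(f) in C{p,q} is {q^9, p + 2*q}; counting standard monomials gives mu = 9. Corank 1: A-series; mu = 9 gives A_9.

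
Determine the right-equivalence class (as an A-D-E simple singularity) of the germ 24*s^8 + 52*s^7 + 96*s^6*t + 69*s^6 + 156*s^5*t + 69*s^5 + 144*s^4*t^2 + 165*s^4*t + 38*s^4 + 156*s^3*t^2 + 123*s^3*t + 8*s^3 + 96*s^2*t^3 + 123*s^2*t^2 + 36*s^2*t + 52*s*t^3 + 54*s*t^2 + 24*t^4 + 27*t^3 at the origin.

The Hessian of f at 0 has rank 0. Corank 2; j^3 = (2*s + 3*t)^3 is a perfect cube, so E-series; the 4-jet and mu = 7 give E_7.

E7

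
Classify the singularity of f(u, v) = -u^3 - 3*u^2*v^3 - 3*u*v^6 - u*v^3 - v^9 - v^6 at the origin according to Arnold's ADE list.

E7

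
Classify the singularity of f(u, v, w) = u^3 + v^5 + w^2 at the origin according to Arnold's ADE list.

The Hessian of f at 0 is [[0, 0, 0], [0, 0, 0], [0, 0, 2]] with rank 1, so corank 2. A Groebner basis of the Jacobian ideal J(f) in C{u,v,w} is {v^4, u^2, w}; counting standard monomials gives mu = 8. Corank 2; j^3 = u^3 is a perfect cube, so E-series; the 5-jet and mu = 8 give E_8.

E_8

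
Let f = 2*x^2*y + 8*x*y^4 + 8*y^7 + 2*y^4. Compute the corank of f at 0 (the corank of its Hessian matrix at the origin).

2

Hessian at 0 has rank 0.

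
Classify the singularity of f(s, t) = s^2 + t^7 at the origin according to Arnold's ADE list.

A_6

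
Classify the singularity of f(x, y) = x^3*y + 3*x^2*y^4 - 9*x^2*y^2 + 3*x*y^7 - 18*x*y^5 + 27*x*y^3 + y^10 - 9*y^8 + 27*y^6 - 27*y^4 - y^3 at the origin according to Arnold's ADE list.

E_{7}

The Hessian of f at 0 has rank 0. Corank 2; j^3 = -y^3 is a perfect cube, so E-series; the 4-jet and mu = 7 give E_7.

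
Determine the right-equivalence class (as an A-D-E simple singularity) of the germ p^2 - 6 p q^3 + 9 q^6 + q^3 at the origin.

The Hessian of f at 0 has rank 1. Corank 1: A-series; mu = 2 gives A_2.

A_{2}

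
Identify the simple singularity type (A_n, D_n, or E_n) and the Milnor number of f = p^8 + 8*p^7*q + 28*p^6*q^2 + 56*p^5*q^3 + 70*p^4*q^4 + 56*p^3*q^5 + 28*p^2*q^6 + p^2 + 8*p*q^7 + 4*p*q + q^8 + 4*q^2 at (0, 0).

Type A_7, Milnor number mu = 7.

The Hessian of f at 0 is [[2, 4], [4, 8]] with rank 1, so corank 1. A Groebner basis of the Jacobian ideal J(f) in C{p,q} is {q^7, p + 2*q}; counting standard monomials gives mu = 7. Corank 1: A-series; mu = 7 gives A_7.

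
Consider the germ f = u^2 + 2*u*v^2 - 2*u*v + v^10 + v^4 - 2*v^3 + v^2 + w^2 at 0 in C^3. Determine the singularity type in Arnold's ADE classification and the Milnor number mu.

The Hessian of f at 0 has rank 2. Corank 1: A-series; mu = 9 gives A_9.

Type A9, Milnor number mu = 9.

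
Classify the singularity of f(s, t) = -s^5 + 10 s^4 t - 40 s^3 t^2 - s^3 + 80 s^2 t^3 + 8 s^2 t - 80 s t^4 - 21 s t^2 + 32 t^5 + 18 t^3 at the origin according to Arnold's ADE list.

D_6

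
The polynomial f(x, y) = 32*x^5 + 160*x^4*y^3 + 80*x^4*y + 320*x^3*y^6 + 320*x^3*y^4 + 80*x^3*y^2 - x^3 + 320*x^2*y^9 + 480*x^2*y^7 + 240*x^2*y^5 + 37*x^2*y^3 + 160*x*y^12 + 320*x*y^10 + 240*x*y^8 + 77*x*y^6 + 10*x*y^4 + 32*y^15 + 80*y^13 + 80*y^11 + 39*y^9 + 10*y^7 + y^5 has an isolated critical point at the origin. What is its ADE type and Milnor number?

The Hessian of f at 0 is [[0, 0], [0, 0]] with rank 0, so corank 2. A Groebner basis of the Jacobian ideal J(f) in C{x,y} is {x^2/2 + x*y^3, -4*x^2 + y^4, x^3, x^2*y}; counting standard monomials gives mu = 8. Corank 2; j^3 = -x^3 is a perfect cube, so E-series; the 5-jet and mu = 8 give E_8.

Type E_{8}, Milnor number mu = 8.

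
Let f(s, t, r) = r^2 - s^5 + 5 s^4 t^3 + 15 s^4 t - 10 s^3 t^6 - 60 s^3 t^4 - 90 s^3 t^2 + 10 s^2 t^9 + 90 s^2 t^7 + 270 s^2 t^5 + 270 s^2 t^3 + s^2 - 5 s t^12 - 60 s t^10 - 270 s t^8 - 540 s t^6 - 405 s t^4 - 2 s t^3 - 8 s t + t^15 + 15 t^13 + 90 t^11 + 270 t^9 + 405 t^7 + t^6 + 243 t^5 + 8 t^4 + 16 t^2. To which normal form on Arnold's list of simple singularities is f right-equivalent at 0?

A_4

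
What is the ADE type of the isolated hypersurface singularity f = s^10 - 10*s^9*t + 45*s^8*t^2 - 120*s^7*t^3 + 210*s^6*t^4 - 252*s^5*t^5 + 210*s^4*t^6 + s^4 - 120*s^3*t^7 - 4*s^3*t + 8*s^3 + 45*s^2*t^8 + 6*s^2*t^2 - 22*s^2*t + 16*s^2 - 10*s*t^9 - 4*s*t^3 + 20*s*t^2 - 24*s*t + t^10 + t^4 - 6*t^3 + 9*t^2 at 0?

A_9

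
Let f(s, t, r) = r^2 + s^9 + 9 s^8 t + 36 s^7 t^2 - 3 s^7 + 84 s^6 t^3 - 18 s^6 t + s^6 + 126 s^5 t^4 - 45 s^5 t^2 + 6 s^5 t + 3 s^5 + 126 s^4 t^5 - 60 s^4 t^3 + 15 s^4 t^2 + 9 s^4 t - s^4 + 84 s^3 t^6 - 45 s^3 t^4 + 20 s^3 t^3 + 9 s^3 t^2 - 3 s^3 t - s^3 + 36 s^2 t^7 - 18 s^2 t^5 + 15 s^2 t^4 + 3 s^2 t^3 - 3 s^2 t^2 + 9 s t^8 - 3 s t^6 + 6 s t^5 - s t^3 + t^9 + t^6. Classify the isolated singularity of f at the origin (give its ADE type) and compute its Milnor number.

Type E7, Milnor number mu = 7.

The Hessian of f at 0 has rank 1. Corank 2; j^3 = -s^3 is a perfect cube, so E-series; the 4-jet and mu = 7 give E_7.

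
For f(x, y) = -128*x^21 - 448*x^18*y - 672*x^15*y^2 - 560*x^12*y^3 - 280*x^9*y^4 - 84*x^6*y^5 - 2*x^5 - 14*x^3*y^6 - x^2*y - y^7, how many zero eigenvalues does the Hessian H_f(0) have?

2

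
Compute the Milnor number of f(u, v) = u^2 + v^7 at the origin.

6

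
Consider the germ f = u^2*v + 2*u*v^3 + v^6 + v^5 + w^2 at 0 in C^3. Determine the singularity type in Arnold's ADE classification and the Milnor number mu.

The Hessian of f at 0 has rank 1. Corank 2; j^3 = u^2*v has shape L^2 M (L != M), so D-series; mu = 7 gives D_7.

Type D_7, Milnor number mu = 7.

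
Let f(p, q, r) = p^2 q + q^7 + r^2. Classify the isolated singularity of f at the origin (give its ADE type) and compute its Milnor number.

The Hessian of f at 0 has rank 1. Corank 2; j^3 = p^2*q has shape L^2 M (L != M), so D-series; mu = 8 gives D_8.

Type D_{8}, Milnor number mu = 8.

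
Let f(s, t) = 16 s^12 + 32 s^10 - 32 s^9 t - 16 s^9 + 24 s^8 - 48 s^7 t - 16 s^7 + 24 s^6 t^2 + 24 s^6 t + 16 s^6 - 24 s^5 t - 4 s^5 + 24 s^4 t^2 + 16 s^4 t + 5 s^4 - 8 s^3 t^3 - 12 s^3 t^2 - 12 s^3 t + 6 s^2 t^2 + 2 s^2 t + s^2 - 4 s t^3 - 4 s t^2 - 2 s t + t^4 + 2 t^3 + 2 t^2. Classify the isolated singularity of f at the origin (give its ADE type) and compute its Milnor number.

The Hessian of f at 0 has rank 2. Corank 0: nondegenerate Morse point, so A_1.

Type A_{1}, Milnor number mu = 1.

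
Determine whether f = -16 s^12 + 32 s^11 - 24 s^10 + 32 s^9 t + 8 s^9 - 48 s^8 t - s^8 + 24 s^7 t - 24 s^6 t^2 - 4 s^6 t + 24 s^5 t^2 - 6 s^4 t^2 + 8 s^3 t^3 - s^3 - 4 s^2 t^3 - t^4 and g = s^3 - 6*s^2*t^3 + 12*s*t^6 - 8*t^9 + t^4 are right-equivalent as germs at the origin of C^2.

The Hessian of f at 0 has rank 0. Corank 2; j^3 = -s^3 is a perfect cube, so E-series; the 4-jet and mu = 6 give E_6. The Hessian of g at 0 has rank 0. Corank 2; j^3 = s^3 is a perfect cube, so E-series; the 4-jet and mu = 6 give E_6. Both have type E_6, hence right-equivalent.

Yes.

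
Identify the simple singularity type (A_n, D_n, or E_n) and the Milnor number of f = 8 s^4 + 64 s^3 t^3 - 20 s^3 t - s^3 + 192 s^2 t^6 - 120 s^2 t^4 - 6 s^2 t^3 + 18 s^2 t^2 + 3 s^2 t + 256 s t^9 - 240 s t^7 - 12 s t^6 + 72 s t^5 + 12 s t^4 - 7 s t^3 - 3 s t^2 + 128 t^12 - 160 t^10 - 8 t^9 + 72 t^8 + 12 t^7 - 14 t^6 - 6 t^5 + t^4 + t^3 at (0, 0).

The Hessian of f at 0 is [[0, 0], [0, 0]] with rank 0, so corank 2. A Groebner basis of the Jacobian ideal J(f) in C{s,t} is {3*s^2/4 - 3*s*t/2 + t^4 - t^3/4 + 3*t^2/4, s^3 - 9*s^2/4 + 9*s*t/2 - t^3/4 - 9*t^2/4, s^2*t - 7*s^2/4 + 7*s*t/2 - 5*t^3/12 - 7*t^2/4, -s^2 + s*t^2 + 2*s*t - 2*t^3/3 - t^2}; counting standard monomials gives mu = 7. Corank 2; j^3 = -(s - t)^3 is a perfect cube, so E-series; the 4-jet and mu = 7 give E_7.

Type E_{7}, Milnor number mu = 7.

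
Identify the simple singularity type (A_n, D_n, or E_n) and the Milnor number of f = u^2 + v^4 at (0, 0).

Type A3, Milnor number mu = 3.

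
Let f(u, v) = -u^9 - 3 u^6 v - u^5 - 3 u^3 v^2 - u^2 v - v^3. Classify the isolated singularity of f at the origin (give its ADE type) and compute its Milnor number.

The Hessian of f at 0 has rank 0. Corank 2; j^3 = -v*(u^2 + v^2) splits into three distinct lines over C (the quadratic factor has nonzero discriminant), so D_4.

Type D4, Milnor number mu = 4.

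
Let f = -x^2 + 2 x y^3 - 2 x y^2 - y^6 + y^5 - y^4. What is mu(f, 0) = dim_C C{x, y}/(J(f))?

The Hessian of f at 0 is [[-2, 0], [0, 0]] with rank 1, so corank 1. A Groebner basis of the Jacobian ideal J(f) in C{x,y} is {-x + y^3 - y^2, x^2, x*y + x + y^2}; counting standard monomials gives mu = 4. Corank 1: A-series; mu = 4 gives A_4.

4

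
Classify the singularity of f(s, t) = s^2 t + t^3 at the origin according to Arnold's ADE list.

The Hessian of f at 0 has rank 0. Corank 2; j^3 = t*(s^2 + t^2) splits into three distinct lines over C (the quadratic factor has nonzero discriminant), so D_4.

D_4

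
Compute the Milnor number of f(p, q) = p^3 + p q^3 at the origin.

7

The Hessian of f at 0 is [[0, 0], [0, 0]] with rank 0, so corank 2. A Groebner basis of the Jacobian ideal J(f) in C{p,q} is {p^3, p*q^2, 3*p^2 + q^3}; counting standard monomials gives mu = 7. Corank 2; j^3 = p^3 is a perfect cube, so E-series; the 4-jet and mu = 7 give E_7.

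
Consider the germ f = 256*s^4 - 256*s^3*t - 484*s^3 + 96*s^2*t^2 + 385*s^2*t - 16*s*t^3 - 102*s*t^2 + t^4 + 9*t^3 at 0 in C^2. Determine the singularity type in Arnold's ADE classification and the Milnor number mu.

Type D5, Milnor number mu = 5.

The Hessian of f at 0 has rank 0. Corank 2; j^3 = -(4*s - t)*(11*s - 3*t)^2 has shape L^2 M (L != M), so D-series; mu = 5 gives D_5.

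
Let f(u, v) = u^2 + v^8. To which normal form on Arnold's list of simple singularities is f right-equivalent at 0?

The Hessian of f at 0 has rank 1. Corank 1: A-series; mu = 7 gives A_7.

A_{7}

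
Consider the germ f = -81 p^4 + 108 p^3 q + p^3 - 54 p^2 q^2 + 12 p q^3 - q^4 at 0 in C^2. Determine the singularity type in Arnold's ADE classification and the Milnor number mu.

The Hessian of f at 0 has rank 0. Corank 2; j^3 = p^3 is a perfect cube, so E-series; the 4-jet and mu = 6 give E_6.

Type E_{6}, Milnor number mu = 6.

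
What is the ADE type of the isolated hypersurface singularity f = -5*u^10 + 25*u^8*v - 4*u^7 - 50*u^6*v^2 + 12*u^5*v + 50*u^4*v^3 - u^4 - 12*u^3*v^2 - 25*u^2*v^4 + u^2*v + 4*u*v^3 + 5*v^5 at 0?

The Hessian of f at 0 is [[0, 0], [0, 0]] with rank 0, so corank 2. A Groebner basis of the Jacobian ideal J(f) in C{u,v} is {u^3, u^2*v, -2*u^2 + u*v^2, u*v/2 + v^3}; counting standard monomials gives mu = 6. Corank 2; j^3 = u^2*v has shape L^2 M (L != M), so D-series; mu = 6 gives D_6.

D6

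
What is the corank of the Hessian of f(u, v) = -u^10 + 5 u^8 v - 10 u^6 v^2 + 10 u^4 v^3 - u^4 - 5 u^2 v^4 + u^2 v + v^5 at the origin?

2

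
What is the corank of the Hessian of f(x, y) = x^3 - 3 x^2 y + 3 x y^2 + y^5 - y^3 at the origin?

2

Hessian at 0 has rank 0.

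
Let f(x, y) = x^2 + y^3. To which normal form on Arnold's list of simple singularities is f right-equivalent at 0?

A2

The Hessian of f at 0 has rank 1. Corank 1: A-series; mu = 2 gives A_2.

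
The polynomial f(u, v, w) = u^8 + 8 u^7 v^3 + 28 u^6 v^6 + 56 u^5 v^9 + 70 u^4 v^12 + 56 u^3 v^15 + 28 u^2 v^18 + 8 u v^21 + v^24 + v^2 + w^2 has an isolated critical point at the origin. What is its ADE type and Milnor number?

The Hessian of f at 0 is [[0, 0, 0], [0, 2, 0], [0, 0, 2]] with rank 2, so corank 1. A Groebner basis of the Jacobian ideal J(f) in C{u,v,w} is {u^7, v, w}; counting standard monomials gives mu = 7. Corank 1: A-series; mu = 7 gives A_7.

Type A_{7}, Milnor number mu = 7.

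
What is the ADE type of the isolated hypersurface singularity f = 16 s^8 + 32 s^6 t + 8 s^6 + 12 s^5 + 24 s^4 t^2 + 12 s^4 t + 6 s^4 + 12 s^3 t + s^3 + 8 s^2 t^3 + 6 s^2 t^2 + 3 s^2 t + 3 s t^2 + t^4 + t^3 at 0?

The Hessian of f at 0 has rank 0. Corank 2; j^3 = (s + t)^3 is a perfect cube, so E-series; the 4-jet and mu = 6 give E_6.

E6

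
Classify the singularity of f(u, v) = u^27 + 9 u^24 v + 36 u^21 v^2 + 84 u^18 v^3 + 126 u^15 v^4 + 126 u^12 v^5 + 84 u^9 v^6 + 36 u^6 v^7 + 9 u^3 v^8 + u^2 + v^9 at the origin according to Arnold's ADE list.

A_8

The Hessian of f at 0 is [[2, 0], [0, 0]] with rank 1, so corank 1. A Groebner basis of the Jacobian ideal J(f) in C{u,v} is {v^8, u}; counting standard monomials gives mu = 8. Corank 1: A-series; mu = 8 gives A_8.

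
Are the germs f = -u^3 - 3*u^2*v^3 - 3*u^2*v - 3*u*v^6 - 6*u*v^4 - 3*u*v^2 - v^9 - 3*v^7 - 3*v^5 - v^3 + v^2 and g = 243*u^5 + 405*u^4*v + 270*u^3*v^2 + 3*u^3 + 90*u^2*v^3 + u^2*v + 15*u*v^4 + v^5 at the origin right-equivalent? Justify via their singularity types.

The Hessian of f at 0 has rank 1. Corank 1: A-series; mu = 2 gives A_2. The Hessian of g at 0 has rank 0. Corank 2; j^3 = u^2*(3*u + v) has shape L^2 M (L != M), so D-series; mu = 6 gives D_6. f is A_2 but g is D_6, hence not right-equivalent.

No.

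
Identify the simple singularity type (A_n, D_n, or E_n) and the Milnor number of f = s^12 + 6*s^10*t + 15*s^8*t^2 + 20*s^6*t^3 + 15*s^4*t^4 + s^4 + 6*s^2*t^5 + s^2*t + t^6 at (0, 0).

Type D7, Milnor number mu = 7.

The Hessian of f at 0 is [[0, 0], [0, 0]] with rank 0, so corank 2. A Groebner basis of the Jacobian ideal J(f) in C{s,t} is {s^2/6 + t^5, s^3, s*t}; counting standard monomials gives mu = 7. Corank 2; j^3 = s^2*t has shape L^2 M (L != M), so D-series; mu = 7 gives D_7.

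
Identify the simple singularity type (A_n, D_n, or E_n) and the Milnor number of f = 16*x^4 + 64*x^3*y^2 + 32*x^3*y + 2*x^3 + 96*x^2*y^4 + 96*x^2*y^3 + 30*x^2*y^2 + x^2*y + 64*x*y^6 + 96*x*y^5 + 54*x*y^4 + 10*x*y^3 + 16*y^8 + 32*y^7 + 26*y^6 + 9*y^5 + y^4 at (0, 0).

The Hessian of f at 0 has rank 0. Corank 2; j^3 = x^2*(2*x + y) has shape L^2 M (L != M), so D-series; mu = 5 gives D_5.

Type D_5, Milnor number mu = 5.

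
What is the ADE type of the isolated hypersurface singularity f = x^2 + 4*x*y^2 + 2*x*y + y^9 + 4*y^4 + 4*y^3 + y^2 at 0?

A8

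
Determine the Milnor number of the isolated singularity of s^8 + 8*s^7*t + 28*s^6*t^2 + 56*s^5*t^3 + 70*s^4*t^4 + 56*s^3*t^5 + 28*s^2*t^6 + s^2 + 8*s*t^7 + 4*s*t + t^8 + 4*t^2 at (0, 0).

7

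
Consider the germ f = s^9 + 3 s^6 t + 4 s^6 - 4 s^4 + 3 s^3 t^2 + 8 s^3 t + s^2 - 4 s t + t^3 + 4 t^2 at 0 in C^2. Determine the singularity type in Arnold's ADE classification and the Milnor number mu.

Type A_2, Milnor number mu = 2.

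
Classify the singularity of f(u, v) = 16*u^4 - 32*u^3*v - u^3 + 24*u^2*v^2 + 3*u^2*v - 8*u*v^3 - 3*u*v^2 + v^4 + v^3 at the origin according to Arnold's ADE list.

E6

The Hessian of f at 0 has rank 0. Corank 2; j^3 = -(u - v)^3 is a perfect cube, so E-series; the 4-jet and mu = 6 give E_6.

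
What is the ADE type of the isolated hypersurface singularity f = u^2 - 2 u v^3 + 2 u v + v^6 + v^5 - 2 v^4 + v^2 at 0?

A_4

The Hessian of f at 0 has rank 1. Corank 1: A-series; mu = 4 gives A_4.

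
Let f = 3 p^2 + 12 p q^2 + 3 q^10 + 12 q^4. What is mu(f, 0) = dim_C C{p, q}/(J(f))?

9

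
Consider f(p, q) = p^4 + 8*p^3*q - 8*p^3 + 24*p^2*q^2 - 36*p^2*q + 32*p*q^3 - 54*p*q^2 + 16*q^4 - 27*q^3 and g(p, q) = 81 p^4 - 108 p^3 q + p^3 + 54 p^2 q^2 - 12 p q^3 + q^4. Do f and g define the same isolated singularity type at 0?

Yes.

The Hessian of f at 0 is [[0, 0], [0, 0]] with rank 0, so corank 2. A Groebner basis of the Jacobian ideal J(f) in C{p,q} is {q^4, p*q^2 + 5*q^3/3, p^2 + 3*p*q + 9*q^2/4}; counting standard monomials gives mu = 6. Corank 2; j^3 = -(2*p + 3*q)^3 is a perfect cube, so E-series; the 4-jet and mu = 6 give E_6. The Hessian of g at 0 is [[0, 0], [0, 0]] with rank 0, so corank 2. A Groebner basis of the Jacobian ideal J(g) in C{p,q} is {q^4, p*q^2 - q^3/9, p^2}; counting standard monomials gives mu = 6. Corank 2; j^3 = p^3 is a perfect cube, so E-series; the 4-jet and mu = 6 give E_6. Both have type E_6, hence right-equivalent.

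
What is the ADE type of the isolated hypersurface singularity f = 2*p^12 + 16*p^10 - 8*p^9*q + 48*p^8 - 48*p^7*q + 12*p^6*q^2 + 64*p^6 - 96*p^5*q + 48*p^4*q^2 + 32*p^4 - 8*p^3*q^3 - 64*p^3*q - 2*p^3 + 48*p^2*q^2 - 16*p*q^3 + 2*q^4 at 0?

E_{6}

The Hessian of f at 0 has rank 0. Corank 2; j^3 = -2*p^3 is a perfect cube, so E-series; the 4-jet and mu = 6 give E_6.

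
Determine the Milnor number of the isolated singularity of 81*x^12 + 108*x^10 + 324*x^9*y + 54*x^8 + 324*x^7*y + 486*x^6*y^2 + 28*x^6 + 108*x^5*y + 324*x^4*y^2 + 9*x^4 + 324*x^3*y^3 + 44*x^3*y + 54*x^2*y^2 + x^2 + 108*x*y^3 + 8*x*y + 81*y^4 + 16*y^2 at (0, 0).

The Hessian of f at 0 has rank 1. Corank 1: A-series; mu = 3 gives A_3.

3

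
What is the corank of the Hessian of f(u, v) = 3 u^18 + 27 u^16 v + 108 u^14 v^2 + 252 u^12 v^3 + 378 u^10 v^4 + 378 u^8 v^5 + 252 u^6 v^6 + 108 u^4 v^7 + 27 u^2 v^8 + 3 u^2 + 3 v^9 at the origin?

1

Hessian at 0 has rank 1.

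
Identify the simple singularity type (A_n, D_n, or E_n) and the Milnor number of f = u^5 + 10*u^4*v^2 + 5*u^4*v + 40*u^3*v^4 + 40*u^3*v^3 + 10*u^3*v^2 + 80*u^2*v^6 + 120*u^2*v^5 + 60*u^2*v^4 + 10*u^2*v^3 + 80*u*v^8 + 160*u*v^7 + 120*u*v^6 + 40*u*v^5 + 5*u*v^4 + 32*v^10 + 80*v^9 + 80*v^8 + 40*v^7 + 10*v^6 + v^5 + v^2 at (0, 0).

The Hessian of f at 0 is [[0, 0], [0, 2]] with rank 1, so corank 1. A Groebner basis of the Jacobian ideal J(f) in C{u,v} is {u^4, v}; counting standard monomials gives mu = 4. Corank 1: A-series; mu = 4 gives A_4.

Type A4, Milnor number mu = 4.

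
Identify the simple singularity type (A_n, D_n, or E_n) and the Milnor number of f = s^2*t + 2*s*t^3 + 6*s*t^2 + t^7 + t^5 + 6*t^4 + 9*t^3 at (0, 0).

Type D_{8}, Milnor number mu = 8.

The Hessian of f at 0 has rank 0. Corank 2; j^3 = t*(s + 3*t)^2 has shape L^2 M (L != M), so D-series; mu = 8 gives D_8.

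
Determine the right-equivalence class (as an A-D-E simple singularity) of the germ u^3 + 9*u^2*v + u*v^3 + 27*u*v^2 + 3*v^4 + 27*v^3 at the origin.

The Hessian of f at 0 has rank 0. Corank 2; j^3 = (u + 3*v)^3 is a perfect cube, so E-series; the 4-jet and mu = 7 give E_7.

E7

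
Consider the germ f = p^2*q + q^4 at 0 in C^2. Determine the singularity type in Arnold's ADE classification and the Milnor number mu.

The Hessian of f at 0 is [[0, 0], [0, 0]] with rank 0, so corank 2. A Groebner basis of the Jacobian ideal J(f) in C{p,q} is {p^3, p^2/4 + q^3, p*q}; counting standard monomials gives mu = 5. Corank 2; j^3 = p^2*q has shape L^2 M (L != M), so D-series; mu = 5 gives D_5.

Type D_{5}, Milnor number mu = 5.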